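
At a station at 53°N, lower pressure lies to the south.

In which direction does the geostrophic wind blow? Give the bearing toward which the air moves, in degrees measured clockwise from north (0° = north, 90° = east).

270°

The pressure-gradient force points toward the south (bearing 180°).
Geostrophic balance: in the Northern Hemisphere the Coriolis force deflects motion to the right, so the geostrophic wind blows 90° to the right of the pressure-gradient force (low pressure on the left).
Rotating 180° by 90° clockwise gives 270° — the wind blows toward the west.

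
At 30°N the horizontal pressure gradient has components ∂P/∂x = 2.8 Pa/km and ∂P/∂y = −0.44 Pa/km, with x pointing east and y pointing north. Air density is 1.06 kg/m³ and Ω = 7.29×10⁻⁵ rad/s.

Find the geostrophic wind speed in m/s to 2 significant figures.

37 m/s

Coriolis parameter at 30°N:
f = 2Ω sin φ = 2 × 7.29×10⁻⁵ × sin 30° = 7.29×10⁻⁵ s⁻¹
Component geostrophic relations (x east, y north):
u_g = −(1/(fρ)) ∂P/∂y,  v_g = (1/(fρ)) ∂P/∂x
u_g = −(−0.44×10⁻³)/(7.29×10⁻⁵ × 1.06) = 5.69 m/s;  v_g = (2.8×10⁻³)/(7.29×10⁻⁵ × 1.06) = 36.2 m/s
|V_g| = √(u_g² + v_g²) = 36.7 m/s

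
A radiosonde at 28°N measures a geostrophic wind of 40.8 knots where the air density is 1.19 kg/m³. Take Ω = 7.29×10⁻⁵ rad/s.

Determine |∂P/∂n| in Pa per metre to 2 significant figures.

Coriolis parameter at 28°N:
f = 2Ω sin φ = 2 × 7.29×10⁻⁵ × sin 28° = 6.84×10⁻⁵ s⁻¹
Wind speed in SI: 40.8 knots = 21.0 m/s
Geostrophic balance rearranged: |∂P/∂n| = f ρ V_g
|∂P/∂n| = 6.84×10⁻⁵ × 1.19 × 21.0 = 1.71×10⁻³ Pa/m

1.7×10⁻³ Pa/m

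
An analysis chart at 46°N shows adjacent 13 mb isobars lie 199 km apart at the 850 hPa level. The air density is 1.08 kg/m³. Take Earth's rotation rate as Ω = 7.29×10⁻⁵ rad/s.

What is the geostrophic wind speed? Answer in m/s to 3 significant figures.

57.7 m/s

Coriolis parameter at 46°N:
f = 2Ω sin φ = 2 × 7.29×10⁻⁵ × sin 46° = 1.05×10⁻⁴ s⁻¹
Pressure gradient: |∂P/∂n| = 1300 Pa / 199000 m = 6.53×10⁻³ Pa/m
Geostrophic balance (pressure-gradient force = Coriolis force):
V_g = (1/(fρ)) |∂P/∂n| = 6.53×10⁻³ / (1.05×10⁻⁴ × 1.08) = 57.7 m/s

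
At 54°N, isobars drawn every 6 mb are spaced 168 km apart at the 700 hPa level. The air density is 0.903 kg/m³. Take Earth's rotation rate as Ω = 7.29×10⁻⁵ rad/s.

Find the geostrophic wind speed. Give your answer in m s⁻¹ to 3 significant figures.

33.5 m s⁻¹

Coriolis parameter at 54°N:
f = 2Ω sin φ = 2 × 7.29×10⁻⁵ × sin 54° = 1.18×10⁻⁴ s⁻¹
Pressure gradient: |∂P/∂n| = 600 Pa / 168000 m = 3.57×10⁻³ Pa/m
Geostrophic balance (pressure-gradient force = Coriolis force):
V_g = (1/(fρ)) |∂P/∂n| = 3.57×10⁻³ / (1.18×10⁻⁴ × 0.903) = 33.5 m/s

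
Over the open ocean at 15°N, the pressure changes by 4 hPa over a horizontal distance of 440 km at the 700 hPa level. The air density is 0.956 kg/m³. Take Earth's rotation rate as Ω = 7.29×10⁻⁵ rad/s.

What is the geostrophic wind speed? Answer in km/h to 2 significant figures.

Coriolis parameter at 15°N:
f = 2Ω sin φ = 2 × 7.29×10⁻⁵ × sin 15° = 3.77×10⁻⁵ s⁻¹
Pressure gradient: |∂P/∂n| = 400 Pa / 440000 m = 9.09×10⁻⁴ Pa/m
Geostrophic balance (pressure-gradient force = Coriolis force):
V_g = (1/(fρ)) |∂P/∂n| = 9.09×10⁻⁴ / (3.77×10⁻⁵ × 0.956) = 25.2 m/s
Converting: 25.2 m/s × 3.6 = 91 km/h

91 km/h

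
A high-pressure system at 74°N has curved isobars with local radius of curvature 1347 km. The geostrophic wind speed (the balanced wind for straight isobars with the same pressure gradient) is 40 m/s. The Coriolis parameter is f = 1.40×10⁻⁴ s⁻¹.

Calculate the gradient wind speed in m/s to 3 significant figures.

57.6 m/s

Around a high, pressure-gradient force acts outward with centrifugal, so Coriolis balances both:
fV = (1/ρ)|∂P/∂n| + V²/R  →  V² − fR·V + fR·V_g = 0
With fR = 1.40×10⁻⁴ × 1347×10³ m = 189 m/s:
V = [fR − √((fR)² − 4 fR V_g)]/2 = [189 − √(189² − 4×189×40)]/2 = 57.6 m/s
Supergeostrophic (V > V_g = 40 m/s), as expected around a high.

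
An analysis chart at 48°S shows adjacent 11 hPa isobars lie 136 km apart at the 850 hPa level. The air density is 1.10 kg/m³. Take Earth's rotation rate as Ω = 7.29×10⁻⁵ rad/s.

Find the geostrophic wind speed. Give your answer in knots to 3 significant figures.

132 knots

Coriolis parameter at 48°S:
f = 2Ω sin φ = 2 × 7.29×10⁻⁵ × sin 48° = 1.08×10⁻⁴ s⁻¹
Pressure gradient: |∂P/∂n| = 1100 Pa / 136000 m = 8.09×10⁻³ Pa/m
Geostrophic balance (pressure-gradient force = Coriolis force):
V_g = (1/(fρ)) |∂P/∂n| = 8.09×10⁻³ / (1.08×10⁻⁴ × 1.10) = 67.9 m/s
Converting: 67.9 m/s × 1.944 = 132 knots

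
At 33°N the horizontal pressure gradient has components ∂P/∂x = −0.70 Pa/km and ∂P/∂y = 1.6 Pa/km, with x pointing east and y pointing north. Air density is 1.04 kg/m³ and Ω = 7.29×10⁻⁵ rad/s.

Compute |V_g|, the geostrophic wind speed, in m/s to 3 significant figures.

Coriolis parameter at 33°N:
f = 2Ω sin φ = 2 × 7.29×10⁻⁵ × sin 33° = 7.94×10⁻⁵ s⁻¹
Component geostrophic relations (x east, y north):
u_g = −(1/(fρ)) ∂P/∂y,  v_g = (1/(fρ)) ∂P/∂x
u_g = −(1.6×10⁻³)/(7.94×10⁻⁵ × 1.04) = −19.4 m/s;  v_g = (−0.70×10⁻³)/(7.94×10⁻⁵ × 1.04) = −8.48 m/s
|V_g| = √(u_g² + v_g²) = 21.1 m/s

21.1 m/s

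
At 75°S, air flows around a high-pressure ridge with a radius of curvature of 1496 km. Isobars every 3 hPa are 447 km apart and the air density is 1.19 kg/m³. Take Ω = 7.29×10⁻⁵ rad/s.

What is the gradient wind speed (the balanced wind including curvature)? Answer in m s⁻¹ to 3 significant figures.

Coriolis parameter at 75°S:
f = 2Ω sin φ = 2 × 7.29×10⁻⁵ × sin 75° = 1.41×10⁻⁴ s⁻¹
Pressure gradient: |∂P/∂n| = 300 Pa / 447000 m = 6.71×10⁻⁴ Pa/m
Geostrophic speed: V_g = |∂P/∂n|/(fρ) = 6.71×10⁻⁴/(1.41×10⁻⁴ × 1.19) = 4.00 m/s
Around a high, pressure-gradient force acts outward with centrifugal, so Coriolis balances both:
fV = (1/ρ)|∂P/∂n| + V²/R  →  V² − fR·V + fR·V_g = 0
With fR = 1.41×10⁻⁴ × 1496×10³ m = 211 m/s:
V = [fR − √((fR)² − 4 fR V_g)]/2 = [211 − √(211² − 4×211×4)]/2 = 4.08 m/s
Supergeostrophic (V > V_g = 4 m/s), as expected around a high.

4.08 m s⁻¹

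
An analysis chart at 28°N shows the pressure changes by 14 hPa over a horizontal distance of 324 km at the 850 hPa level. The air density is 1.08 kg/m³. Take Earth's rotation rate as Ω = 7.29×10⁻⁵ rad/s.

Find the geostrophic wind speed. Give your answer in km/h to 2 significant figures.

210 km/h

Coriolis parameter at 28°N:
f = 2Ω sin φ = 2 × 7.29×10⁻⁵ × sin 28° = 6.84×10⁻⁵ s⁻¹
Pressure gradient: |∂P/∂n| = 1400 Pa / 324000 m = 4.32×10⁻³ Pa/m
Geostrophic balance (pressure-gradient force = Coriolis force):
V_g = (1/(fρ)) |∂P/∂n| = 4.32×10⁻³ / (6.84×10⁻⁵ × 1.08) = 58.5 m/s
Converting: 58.5 m/s × 3.6 = 210 km/h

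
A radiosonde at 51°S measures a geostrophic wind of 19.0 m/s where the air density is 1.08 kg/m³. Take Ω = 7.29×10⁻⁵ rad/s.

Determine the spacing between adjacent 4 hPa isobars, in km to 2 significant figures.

170 km

Coriolis parameter at 51°S:
f = 2Ω sin φ = 2 × 7.29×10⁻⁵ × sin 51° = 1.13×10⁻⁴ s⁻¹
Geostrophic balance rearranged: |∂P/∂n| = f ρ V_g
|∂P/∂n| = 1.13×10⁻⁴ × 1.08 × 19.0 = 2.33×10⁻³ Pa/m
Isobar spacing: Δn = ΔP/|∂P/∂n| = 400 Pa / 2.33×10⁻³ Pa/m = 172037 m ≈ 170 km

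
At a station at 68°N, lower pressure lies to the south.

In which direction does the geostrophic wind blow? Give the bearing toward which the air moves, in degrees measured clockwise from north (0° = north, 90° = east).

The pressure-gradient force points toward the south (bearing 180°).
Geostrophic balance: in the Northern Hemisphere the Coriolis force deflects motion to the right, so the geostrophic wind blows 90° to the right of the pressure-gradient force (low pressure on the left).
Rotating 180° by 90° clockwise gives 270° — the wind blows toward the west.

270°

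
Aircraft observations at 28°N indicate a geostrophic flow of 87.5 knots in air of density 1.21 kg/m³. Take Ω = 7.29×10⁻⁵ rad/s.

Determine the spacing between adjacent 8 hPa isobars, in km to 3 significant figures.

215 km

Coriolis parameter at 28°N:
f = 2Ω sin φ = 2 × 7.29×10⁻⁵ × sin 28° = 6.84×10⁻⁵ s⁻¹
Wind speed in SI: 87.5 knots = 45.0 m/s
Geostrophic balance rearranged: |∂P/∂n| = f ρ V_g
|∂P/∂n| = 6.84×10⁻⁵ × 1.21 × 45.0 = 3.73×10⁻³ Pa/m
Isobar spacing: Δn = ΔP/|∂P/∂n| = 800 Pa / 3.73×10⁻³ Pa/m = 214581 m ≈ 215 km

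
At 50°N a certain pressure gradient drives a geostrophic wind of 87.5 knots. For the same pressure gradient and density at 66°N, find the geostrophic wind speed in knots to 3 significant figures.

73.4 knots

With the same pressure gradient and density, V_g ∝ 1/f ∝ 1/sin φ.
V₂ = V₁ · sin φ₁ / sin φ₂ = 87.5 × sin 50° / sin 66°
V₂ = 87.5 × 0.7660/0.9135 = 73.4 knots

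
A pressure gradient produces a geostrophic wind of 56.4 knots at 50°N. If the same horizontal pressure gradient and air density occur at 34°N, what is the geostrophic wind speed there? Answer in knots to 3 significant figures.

With the same pressure gradient and density, V_g ∝ 1/f ∝ 1/sin φ.
V₂ = V₁ · sin φ₁ / sin φ₂ = 56.4 × sin 50° / sin 34°
V₂ = 56.4 × 0.7660/0.5592 = 77.3 knots

77.3 knots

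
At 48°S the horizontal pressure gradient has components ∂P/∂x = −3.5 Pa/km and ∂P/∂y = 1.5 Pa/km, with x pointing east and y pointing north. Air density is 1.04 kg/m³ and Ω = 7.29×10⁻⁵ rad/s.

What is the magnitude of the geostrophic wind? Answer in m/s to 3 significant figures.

Coriolis parameter at 48°S:
f = 2Ω sin φ = 2 × 7.29×10⁻⁵ × sin 48° = 1.08×10⁻⁴ s⁻¹
In the Southern Hemisphere f is negative: f = −1.08×10⁻⁴ s⁻¹.
Component geostrophic relations (x east, y north):
u_g = −(1/(fρ)) ∂P/∂y,  v_g = (1/(fρ)) ∂P/∂x
u_g = −(1.5×10⁻³)/(−1.08×10⁻⁴ × 1.04) = 13.3 m/s;  v_g = (−3.5×10⁻³)/(−1.08×10⁻⁴ × 1.04) = 31.1 m/s
|V_g| = √(u_g² + v_g²) = 33.8 m/s

33.8 m/s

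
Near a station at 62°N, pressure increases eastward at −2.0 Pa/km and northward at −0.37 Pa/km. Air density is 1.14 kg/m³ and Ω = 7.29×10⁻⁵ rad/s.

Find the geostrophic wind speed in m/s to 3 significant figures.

Coriolis parameter at 62°N:
f = 2Ω sin φ = 2 × 7.29×10⁻⁵ × sin 62° = 1.29×10⁻⁴ s⁻¹
Component geostrophic relations (x east, y north):
u_g = −(1/(fρ)) ∂P/∂y,  v_g = (1/(fρ)) ∂P/∂x
u_g = −(−0.37×10⁻³)/(1.29×10⁻⁴ × 1.14) = 2.52 m/s;  v_g = (−2.0×10⁻³)/(1.29×10⁻⁴ × 1.14) = −13.6 m/s
|V_g| = √(u_g² + v_g²) = 13.9 m/s

13.9 m/s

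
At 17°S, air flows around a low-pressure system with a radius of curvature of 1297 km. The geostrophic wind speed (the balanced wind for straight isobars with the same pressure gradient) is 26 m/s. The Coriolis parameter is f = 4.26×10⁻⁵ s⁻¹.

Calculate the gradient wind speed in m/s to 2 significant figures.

Around a low, centrifugal force acts outward with Coriolis, so pressure-gradient force balances both:
(1/ρ)|∂P/∂n| = fV + V²/R  →  V² + fR·V − fR·V_g = 0
With fR = 4.26×10⁻⁵ × 1297×10³ m = 55.3 m/s:
V = [−fR + √((fR)² + 4 fR V_g)]/2 = [−55.3 + √(55.3² + 4×55.3×26)]/2 = 19.3 m/s
Subgeostrophic (V < V_g = 26 m/s), as expected around a low.

19 m/s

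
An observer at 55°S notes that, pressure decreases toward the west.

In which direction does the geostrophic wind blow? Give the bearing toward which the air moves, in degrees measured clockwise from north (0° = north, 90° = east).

180°

The pressure-gradient force points toward the west (bearing 270°).
Geostrophic balance: in the Southern Hemisphere the Coriolis force deflects motion to the left, so the geostrophic wind blows 90° to the left of the pressure-gradient force (low pressure on the right).
Rotating 270° by 90° counterclockwise gives 180° — the wind blows toward the south.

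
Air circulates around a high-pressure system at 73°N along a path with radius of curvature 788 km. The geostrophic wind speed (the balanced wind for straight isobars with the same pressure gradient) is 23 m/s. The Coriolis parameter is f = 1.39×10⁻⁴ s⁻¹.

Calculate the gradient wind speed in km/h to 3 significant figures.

118 km/h

Around a high, pressure-gradient force acts outward with centrifugal, so Coriolis balances both:
fV = (1/ρ)|∂P/∂n| + V²/R  →  V² − fR·V + fR·V_g = 0
With fR = 1.39×10⁻⁴ × 788×10³ m = 110 m/s:
V = [fR − √((fR)² − 4 fR V_g)]/2 = [110 − √(110² − 4×110×23)]/2 = 32.9 m/s
Supergeostrophic (V > V_g = 23 m/s), as expected around a high.
Converting: 32.9 m/s × 3.6 = 118 km/h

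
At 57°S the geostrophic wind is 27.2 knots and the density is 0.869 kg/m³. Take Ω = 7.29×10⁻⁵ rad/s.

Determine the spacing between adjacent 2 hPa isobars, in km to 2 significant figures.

130 km

Coriolis parameter at 57°S:
f = 2Ω sin φ = 2 × 7.29×10⁻⁵ × sin 57° = 1.22×10⁻⁴ s⁻¹
Wind speed in SI: 27.2 knots = 14.0 m/s
Geostrophic balance rearranged: |∂P/∂n| = f ρ V_g
|∂P/∂n| = 1.22×10⁻⁴ × 0.869 × 14.0 = 1.49×10⁻³ Pa/m
Isobar spacing: Δn = ΔP/|∂P/∂n| = 200 Pa / 1.49×10⁻³ Pa/m = 134510 m ≈ 130 km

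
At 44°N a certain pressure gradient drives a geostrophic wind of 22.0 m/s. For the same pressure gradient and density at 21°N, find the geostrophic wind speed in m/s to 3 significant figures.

42.6 m/s

With the same pressure gradient and density, V_g ∝ 1/f ∝ 1/sin φ.
V₂ = V₁ · sin φ₁ / sin φ₂ = 22.0 × sin 44° / sin 21°
V₂ = 22.0 × 0.6947/0.3584 = 42.6 m/s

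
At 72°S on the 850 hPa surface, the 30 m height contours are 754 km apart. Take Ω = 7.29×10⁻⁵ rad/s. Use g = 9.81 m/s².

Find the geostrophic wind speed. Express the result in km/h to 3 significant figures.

10.1 km/h

Coriolis parameter at 72°S:
f = 2Ω sin φ = 2 × 7.29×10⁻⁵ × sin 72° = 1.39×10⁻⁴ s⁻¹
Height gradient: |∂Z/∂n| = 30 m / 754000 m = 3.98×10⁻⁵
On a pressure surface, geostrophic balance gives V_g = (g/f)|∂Z/∂n|:
V_g = 9.81 × 3.98×10⁻⁵ / 1.39×10⁻⁴ = 2.81 m/s
Converting: 2.81 m/s × 3.6 = 10.1 km/h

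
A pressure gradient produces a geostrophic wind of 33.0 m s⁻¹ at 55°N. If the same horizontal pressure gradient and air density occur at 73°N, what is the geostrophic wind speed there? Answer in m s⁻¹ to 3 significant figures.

With the same pressure gradient and density, V_g ∝ 1/f ∝ 1/sin φ.
V₂ = V₁ · sin φ₁ / sin φ₂ = 33.0 × sin 55° / sin 73°
V₂ = 33.0 × 0.8192/0.9563 = 28.3 m s⁻¹

28.3 m s⁻¹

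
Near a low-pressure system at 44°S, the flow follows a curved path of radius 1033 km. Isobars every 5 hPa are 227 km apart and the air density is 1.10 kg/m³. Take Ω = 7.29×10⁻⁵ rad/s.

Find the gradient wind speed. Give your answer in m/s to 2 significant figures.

Coriolis parameter at 44°S:
f = 2Ω sin φ = 2 × 7.29×10⁻⁵ × sin 44° = 1.01×10⁻⁴ s⁻¹
Pressure gradient: |∂P/∂n| = 500 Pa / 227000 m = 2.20×10⁻³ Pa/m
Geostrophic speed: V_g = |∂P/∂n|/(fρ) = 2.20×10⁻³/(1.01×10⁻⁴ × 1.10) = 19.8 m/s
Around a low, centrifugal force acts outward with Coriolis, so pressure-gradient force balances both:
(1/ρ)|∂P/∂n| = fV + V²/R  →  V² + fR·V − fR·V_g = 0
With fR = 1.01×10⁻⁴ × 1033×10³ m = 105 m/s:
V = [−fR + √((fR)² + 4 fR V_g)]/2 = [−105 + √(105² + 4×105×19.8)]/2 = 17 m/s
Subgeostrophic (V < V_g = 19.8 m/s), as expected around a low.

17 m/s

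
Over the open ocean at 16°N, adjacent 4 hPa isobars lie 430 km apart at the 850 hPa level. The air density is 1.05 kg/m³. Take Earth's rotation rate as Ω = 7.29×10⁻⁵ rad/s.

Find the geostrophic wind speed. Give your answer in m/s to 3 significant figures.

22.0 m/s

Coriolis parameter at 16°N:
f = 2Ω sin φ = 2 × 7.29×10⁻⁵ × sin 16° = 4.02×10⁻⁵ s⁻¹
Pressure gradient: |∂P/∂n| = 400 Pa / 430000 m = 9.30×10⁻⁴ Pa/m
Geostrophic balance (pressure-gradient force = Coriolis force):
V_g = (1/(fρ)) |∂P/∂n| = 9.30×10⁻⁴ / (4.02×10⁻⁵ × 1.05) = 22.0 m/s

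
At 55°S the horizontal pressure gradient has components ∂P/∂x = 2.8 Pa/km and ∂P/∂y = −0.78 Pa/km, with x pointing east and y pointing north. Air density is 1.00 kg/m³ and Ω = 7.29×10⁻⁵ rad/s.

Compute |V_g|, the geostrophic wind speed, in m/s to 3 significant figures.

Coriolis parameter at 55°S:
f = 2Ω sin φ = 2 × 7.29×10⁻⁵ × sin 55° = 1.19×10⁻⁴ s⁻¹
In the Southern Hemisphere f is negative: f = −1.19×10⁻⁴ s⁻¹.
Component geostrophic relations (x east, y north):
u_g = −(1/(fρ)) ∂P/∂y,  v_g = (1/(fρ)) ∂P/∂x
u_g = −(−0.78×10⁻³)/(−1.19×10⁻⁴ × 1.00) = −6.53 m/s;  v_g = (2.8×10⁻³)/(−1.19×10⁻⁴ × 1.00) = −23.4 m/s
|V_g| = √(u_g² + v_g²) = 24.3 m/s

24.3 m/s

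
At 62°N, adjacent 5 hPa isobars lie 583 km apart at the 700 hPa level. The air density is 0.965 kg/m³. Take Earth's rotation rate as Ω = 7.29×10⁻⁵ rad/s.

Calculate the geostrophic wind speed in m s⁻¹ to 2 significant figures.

6.9 m s⁻¹

Coriolis parameter at 62°N:
f = 2Ω sin φ = 2 × 7.29×10⁻⁵ × sin 62° = 1.29×10⁻⁴ s⁻¹
Pressure gradient: |∂P/∂n| = 500 Pa / 583000 m = 8.58×10⁻⁴ Pa/m
Geostrophic balance (pressure-gradient force = Coriolis force):
V_g = (1/(fρ)) |∂P/∂n| = 8.58×10⁻⁴ / (1.29×10⁻⁴ × 0.965) = 6.90 m/s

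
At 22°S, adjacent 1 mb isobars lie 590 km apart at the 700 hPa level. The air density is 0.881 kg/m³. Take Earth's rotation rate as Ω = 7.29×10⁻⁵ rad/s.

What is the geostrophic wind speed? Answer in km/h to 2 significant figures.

13 km/h

Coriolis parameter at 22°S:
f = 2Ω sin φ = 2 × 7.29×10⁻⁵ × sin 22° = 5.46×10⁻⁵ s⁻¹
Pressure gradient: |∂P/∂n| = 100 Pa / 590000 m = 1.69×10⁻⁴ Pa/m
Geostrophic balance (pressure-gradient force = Coriolis force):
V_g = (1/(fρ)) |∂P/∂n| = 1.69×10⁻⁴ / (5.46×10⁻⁵ × 0.881) = 3.52 m/s
Converting: 3.52 m/s × 3.6 = 13 km/h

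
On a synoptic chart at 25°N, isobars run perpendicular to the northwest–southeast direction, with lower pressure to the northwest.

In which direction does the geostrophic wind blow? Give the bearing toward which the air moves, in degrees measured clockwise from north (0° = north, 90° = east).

The pressure-gradient force points toward the northwest (bearing 315°).
Geostrophic balance: in the Northern Hemisphere the Coriolis force deflects motion to the right, so the geostrophic wind blows 90° to the right of the pressure-gradient force (low pressure on the left).
Rotating 315° by 90° clockwise gives 045° — the wind blows toward the northeast.

045°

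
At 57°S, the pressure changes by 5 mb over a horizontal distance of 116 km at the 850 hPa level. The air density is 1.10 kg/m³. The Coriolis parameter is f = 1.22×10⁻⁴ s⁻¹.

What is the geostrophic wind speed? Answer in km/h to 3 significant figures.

Pressure gradient: |∂P/∂n| = 500 Pa / 116000 m = 4.31×10⁻³ Pa/m
Geostrophic balance (pressure-gradient force = Coriolis force):
V_g = (1/(fρ)) |∂P/∂n| = 4.31×10⁻³ / (1.22×10⁻⁴ × 1.10) = 32.1 m/s
Converting: 32.1 m/s × 3.6 = 116 km/h

116 km/h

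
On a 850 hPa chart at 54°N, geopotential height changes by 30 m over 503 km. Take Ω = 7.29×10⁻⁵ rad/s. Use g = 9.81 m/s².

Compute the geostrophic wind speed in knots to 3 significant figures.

9.64 knots

Coriolis parameter at 54°N:
f = 2Ω sin φ = 2 × 7.29×10⁻⁵ × sin 54° = 1.18×10⁻⁴ s⁻¹
Height gradient: |∂Z/∂n| = 30 m / 503000 m = 5.96×10⁻⁵
On a pressure surface, geostrophic balance gives V_g = (g/f)|∂Z/∂n|:
V_g = 9.81 × 5.96×10⁻⁵ / 1.18×10⁻⁴ = 4.96 m/s
Converting: 4.96 m/s × 1.944 = 9.64 knots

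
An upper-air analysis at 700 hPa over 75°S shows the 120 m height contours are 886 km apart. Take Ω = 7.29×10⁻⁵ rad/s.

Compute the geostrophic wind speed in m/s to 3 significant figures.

9.43 m/s

Coriolis parameter at 75°S:
f = 2Ω sin φ = 2 × 7.29×10⁻⁵ × sin 75° = 1.41×10⁻⁴ s⁻¹
Height gradient: |∂Z/∂n| = 120 m / 886000 m = 1.35×10⁻⁴
On a pressure surface, geostrophic balance gives V_g = (g/f)|∂Z/∂n|:
V_g = 9.81 × 1.35×10⁻⁴ / 1.41×10⁻⁴ = 9.43 m/s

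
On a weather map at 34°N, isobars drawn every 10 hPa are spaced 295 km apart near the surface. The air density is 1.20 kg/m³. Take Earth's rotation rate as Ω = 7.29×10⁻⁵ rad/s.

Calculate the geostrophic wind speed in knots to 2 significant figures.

67 knots

Coriolis parameter at 34°N:
f = 2Ω sin φ = 2 × 7.29×10⁻⁵ × sin 34° = 8.15×10⁻⁵ s⁻¹
Pressure gradient: |∂P/∂n| = 1000 Pa / 295000 m = 3.39×10⁻³ Pa/m
Geostrophic balance (pressure-gradient force = Coriolis force):
V_g = (1/(fρ)) |∂P/∂n| = 3.39×10⁻³ / (8.15×10⁻⁵ × 1.20) = 34.6 m/s
Converting: 34.6 m/s × 1.944 = 67 knots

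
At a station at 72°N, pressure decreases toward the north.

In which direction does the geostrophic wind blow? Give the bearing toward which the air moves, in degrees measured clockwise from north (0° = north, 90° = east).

The pressure-gradient force points toward the north (bearing 000°).
Geostrophic balance: in the Northern Hemisphere the Coriolis force deflects motion to the right, so the geostrophic wind blows 90° to the right of the pressure-gradient force (low pressure on the left).
Rotating 000° by 90° clockwise gives 090° — the wind blows toward the east.

090°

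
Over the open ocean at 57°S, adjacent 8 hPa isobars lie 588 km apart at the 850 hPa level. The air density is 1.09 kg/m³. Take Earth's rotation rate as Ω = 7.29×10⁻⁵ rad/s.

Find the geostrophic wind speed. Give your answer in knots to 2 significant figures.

Coriolis parameter at 57°S:
f = 2Ω sin φ = 2 × 7.29×10⁻⁵ × sin 57° = 1.22×10⁻⁴ s⁻¹
Pressure gradient: |∂P/∂n| = 800 Pa / 588000 m = 1.36×10⁻³ Pa/m
Geostrophic balance (pressure-gradient force = Coriolis force):
V_g = (1/(fρ)) |∂P/∂n| = 1.36×10⁻³ / (1.22×10⁻⁴ × 1.09) = 10.2 m/s
Converting: 10.2 m/s × 1.944 = 20 knots

20 knots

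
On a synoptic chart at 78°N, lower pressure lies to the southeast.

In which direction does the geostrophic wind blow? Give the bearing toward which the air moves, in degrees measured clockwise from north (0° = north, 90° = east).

225°

The pressure-gradient force points toward the southeast (bearing 135°).
Geostrophic balance: in the Northern Hemisphere the Coriolis force deflects motion to the right, so the geostrophic wind blows 90° to the right of the pressure-gradient force (low pressure on the left).
Rotating 135° by 90° clockwise gives 225° — the wind blows toward the southwest.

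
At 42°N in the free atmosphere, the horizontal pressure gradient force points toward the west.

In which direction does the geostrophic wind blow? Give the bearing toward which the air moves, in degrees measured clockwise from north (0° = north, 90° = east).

The pressure-gradient force points toward the west (bearing 270°).
Geostrophic balance: in the Northern Hemisphere the Coriolis force deflects motion to the right, so the geostrophic wind blows 90° to the right of the pressure-gradient force (low pressure on the left).
Rotating 270° by 90° clockwise gives 000° — the wind blows toward the north.

000°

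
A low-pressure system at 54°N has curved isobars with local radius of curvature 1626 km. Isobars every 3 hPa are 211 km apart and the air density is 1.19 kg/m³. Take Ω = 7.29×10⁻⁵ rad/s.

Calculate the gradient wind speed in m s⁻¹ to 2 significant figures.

Coriolis parameter at 54°N:
f = 2Ω sin φ = 2 × 7.29×10⁻⁵ × sin 54° = 1.18×10⁻⁴ s⁻¹
Pressure gradient: |∂P/∂n| = 300 Pa / 211000 m = 1.42×10⁻³ Pa/m
Geostrophic speed: V_g = |∂P/∂n|/(fρ) = 1.42×10⁻³/(1.18×10⁻⁴ × 1.19) = 10.1 m/s
Around a low, centrifugal force acts outward with Coriolis, so pressure-gradient force balances both:
(1/ρ)|∂P/∂n| = fV + V²/R  →  V² + fR·V − fR·V_g = 0
With fR = 1.18×10⁻⁴ × 1626×10³ m = 192 m/s:
V = [−fR + √((fR)² + 4 fR V_g)]/2 = [−192 + √(192² + 4×192×10.1)]/2 = 9.64 m/s
Subgeostrophic (V < V_g = 10.1 m/s), as expected around a low.

9.6 m s⁻¹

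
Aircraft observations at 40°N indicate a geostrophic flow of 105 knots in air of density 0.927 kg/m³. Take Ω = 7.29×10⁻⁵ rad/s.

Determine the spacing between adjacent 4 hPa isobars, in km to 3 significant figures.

Coriolis parameter at 40°N:
f = 2Ω sin φ = 2 × 7.29×10⁻⁵ × sin 40° = 9.37×10⁻⁵ s⁻¹
Wind speed in SI: 105 knots = 54.0 m/s
Geostrophic balance rearranged: |∂P/∂n| = f ρ V_g
|∂P/∂n| = 9.37×10⁻⁵ × 0.927 × 54.0 = 4.69×10⁻³ Pa/m
Isobar spacing: Δn = ΔP/|∂P/∂n| = 400 Pa / 4.69×10⁻³ Pa/m = 85237 m ≈ 85.2 km

85.2 km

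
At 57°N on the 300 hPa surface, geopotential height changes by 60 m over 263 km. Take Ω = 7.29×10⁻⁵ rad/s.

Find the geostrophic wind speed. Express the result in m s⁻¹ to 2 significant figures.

Coriolis parameter at 57°N:
f = 2Ω sin φ = 2 × 7.29×10⁻⁵ × sin 57° = 1.22×10⁻⁴ s⁻¹
Height gradient: |∂Z/∂n| = 60 m / 263000 m = 2.28×10⁻⁴
On a pressure surface, geostrophic balance gives V_g = (g/f)|∂Z/∂n|:
V_g = 9.81 × 2.28×10⁻⁴ / 1.22×10⁻⁴ = 18.3 m/s

18 m s⁻¹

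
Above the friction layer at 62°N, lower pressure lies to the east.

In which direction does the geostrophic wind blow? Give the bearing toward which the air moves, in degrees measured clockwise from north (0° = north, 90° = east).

180°

The pressure-gradient force points toward the east (bearing 090°).
Geostrophic balance: in the Northern Hemisphere the Coriolis force deflects motion to the right, so the geostrophic wind blows 90° to the right of the pressure-gradient force (low pressure on the left).
Rotating 090° by 90° clockwise gives 180° — the wind blows toward the south.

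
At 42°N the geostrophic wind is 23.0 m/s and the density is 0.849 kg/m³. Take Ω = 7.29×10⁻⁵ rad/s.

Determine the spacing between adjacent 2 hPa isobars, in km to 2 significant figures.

Coriolis parameter at 42°N:
f = 2Ω sin φ = 2 × 7.29×10⁻⁵ × sin 42° = 9.76×10⁻⁵ s⁻¹
Geostrophic balance rearranged: |∂P/∂n| = f ρ V_g
|∂P/∂n| = 9.76×10⁻⁵ × 0.849 × 23.0 = 1.91×10⁻³ Pa/m
Isobar spacing: Δn = ΔP/|∂P/∂n| = 200 Pa / 1.91×10⁻³ Pa/m = 104985 m ≈ 100 km

100 km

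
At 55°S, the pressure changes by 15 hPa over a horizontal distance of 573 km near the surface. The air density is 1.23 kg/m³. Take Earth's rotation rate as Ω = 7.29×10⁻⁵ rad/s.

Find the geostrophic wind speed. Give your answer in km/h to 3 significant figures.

Coriolis parameter at 55°S:
f = 2Ω sin φ = 2 × 7.29×10⁻⁵ × sin 55° = 1.19×10⁻⁴ s⁻¹
Pressure gradient: |∂P/∂n| = 1500 Pa / 573000 m = 2.62×10⁻³ Pa/m
Geostrophic balance (pressure-gradient force = Coriolis force):
V_g = (1/(fρ)) |∂P/∂n| = 2.62×10⁻³ / (1.19×10⁻⁴ × 1.23) = 17.8 m/s
Converting: 17.8 m/s × 3.6 = 64.2 km/h

64.2 km/h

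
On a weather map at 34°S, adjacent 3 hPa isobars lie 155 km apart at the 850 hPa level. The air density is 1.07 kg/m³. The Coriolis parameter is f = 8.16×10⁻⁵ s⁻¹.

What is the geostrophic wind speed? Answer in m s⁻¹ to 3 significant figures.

22.2 m s⁻¹

Pressure gradient: |∂P/∂n| = 300 Pa / 155000 m = 1.94×10⁻³ Pa/m
Geostrophic balance (pressure-gradient force = Coriolis force):
V_g = (1/(fρ)) |∂P/∂n| = 1.94×10⁻³ / (8.16×10⁻⁵ × 1.07) = 22.2 m/s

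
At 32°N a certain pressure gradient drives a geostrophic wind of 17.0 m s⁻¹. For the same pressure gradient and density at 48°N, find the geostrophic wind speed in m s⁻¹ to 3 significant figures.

With the same pressure gradient and density, V_g ∝ 1/f ∝ 1/sin φ.
V₂ = V₁ · sin φ₁ / sin φ₂ = 17.0 × sin 32° / sin 48°
V₂ = 17.0 × 0.5299/0.7431 = 12.1 m s⁻¹

12.1 m s⁻¹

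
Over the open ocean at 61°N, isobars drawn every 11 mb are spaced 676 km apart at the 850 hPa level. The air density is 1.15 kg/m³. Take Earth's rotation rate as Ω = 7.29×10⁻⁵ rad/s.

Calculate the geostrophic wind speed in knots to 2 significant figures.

22 knots

Coriolis parameter at 61°N:
f = 2Ω sin φ = 2 × 7.29×10⁻⁵ × sin 61° = 1.28×10⁻⁴ s⁻¹
Pressure gradient: |∂P/∂n| = 1100 Pa / 676000 m = 1.63×10⁻³ Pa/m
Geostrophic balance (pressure-gradient force = Coriolis force):
V_g = (1/(fρ)) |∂P/∂n| = 1.63×10⁻³ / (1.28×10⁻⁴ × 1.15) = 11.1 m/s
Converting: 11.1 m/s × 1.944 = 22 knots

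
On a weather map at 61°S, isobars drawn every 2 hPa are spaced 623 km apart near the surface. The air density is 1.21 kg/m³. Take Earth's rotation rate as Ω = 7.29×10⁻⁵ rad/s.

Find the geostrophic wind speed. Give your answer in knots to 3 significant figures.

4.04 knots

Coriolis parameter at 61°S:
f = 2Ω sin φ = 2 × 7.29×10⁻⁵ × sin 61° = 1.28×10⁻⁴ s⁻¹
Pressure gradient: |∂P/∂n| = 200 Pa / 623000 m = 3.21×10⁻⁴ Pa/m
Geostrophic balance (pressure-gradient force = Coriolis force):
V_g = (1/(fρ)) |∂P/∂n| = 3.21×10⁻⁴ / (1.28×10⁻⁴ × 1.21) = 2.08 m/s
Converting: 2.08 m/s × 1.944 = 4.04 knots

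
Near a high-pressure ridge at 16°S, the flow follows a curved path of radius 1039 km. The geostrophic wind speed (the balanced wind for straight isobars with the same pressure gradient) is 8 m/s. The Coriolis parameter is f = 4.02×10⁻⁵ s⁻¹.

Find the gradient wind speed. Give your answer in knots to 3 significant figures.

Around a high, pressure-gradient force acts outward with centrifugal, so Coriolis balances both:
fV = (1/ρ)|∂P/∂n| + V²/R  →  V² − fR·V + fR·V_g = 0
With fR = 4.02×10⁻⁵ × 1039×10³ m = 41.8 m/s:
V = [fR − √((fR)² − 4 fR V_g)]/2 = [41.8 − √(41.8² − 4×41.8×8)]/2 = 10.8 m/s
Supergeostrophic (V > V_g = 8 m/s), as expected around a high.
Converting: 10.8 m/s × 1.944 = 21.0 knots

21.0 knots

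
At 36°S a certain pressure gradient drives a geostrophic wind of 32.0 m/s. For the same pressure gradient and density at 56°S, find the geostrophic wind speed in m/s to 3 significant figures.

With the same pressure gradient and density, V_g ∝ 1/f ∝ 1/sin φ.
V₂ = V₁ · sin φ₁ / sin φ₂ = 32.0 × sin 36° / sin 56°
V₂ = 32.0 × 0.5878/0.8290 = 22.7 m/s

22.7 m/s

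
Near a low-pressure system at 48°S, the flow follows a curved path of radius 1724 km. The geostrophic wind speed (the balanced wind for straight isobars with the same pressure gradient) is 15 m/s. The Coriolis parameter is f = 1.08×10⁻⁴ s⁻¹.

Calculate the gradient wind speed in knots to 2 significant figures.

Around a low, centrifugal force acts outward with Coriolis, so pressure-gradient force balances both:
(1/ρ)|∂P/∂n| = fV + V²/R  →  V² + fR·V − fR·V_g = 0
With fR = 1.08×10⁻⁴ × 1724×10³ m = 186 m/s:
V = [−fR + √((fR)² + 4 fR V_g)]/2 = [−186 + √(186² + 4×186×15)]/2 = 14 m/s
Subgeostrophic (V < V_g = 15 m/s), as expected around a low.
Converting: 14 m/s × 1.944 = 27 knots

27 knots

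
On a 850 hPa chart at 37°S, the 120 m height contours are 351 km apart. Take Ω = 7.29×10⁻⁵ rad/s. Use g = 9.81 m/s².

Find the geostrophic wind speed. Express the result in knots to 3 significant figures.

Coriolis parameter at 37°S:
f = 2Ω sin φ = 2 × 7.29×10⁻⁵ × sin 37° = 8.77×10⁻⁵ s⁻¹
Height gradient: |∂Z/∂n| = 120 m / 351000 m = 3.42×10⁻⁴
On a pressure surface, geostrophic balance gives V_g = (g/f)|∂Z/∂n|:
V_g = 9.81 × 3.42×10⁻⁴ / 8.77×10⁻⁵ = 38.2 m/s
Converting: 38.2 m/s × 1.944 = 74.3 knots

74.3 knots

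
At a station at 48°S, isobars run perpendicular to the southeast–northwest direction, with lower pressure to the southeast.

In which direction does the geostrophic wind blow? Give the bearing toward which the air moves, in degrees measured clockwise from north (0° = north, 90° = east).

The pressure-gradient force points toward the southeast (bearing 135°).
Geostrophic balance: in the Southern Hemisphere the Coriolis force deflects motion to the left, so the geostrophic wind blows 90° to the left of the pressure-gradient force (low pressure on the right).
Rotating 135° by 90° counterclockwise gives 045° — the wind blows toward the northeast.

045°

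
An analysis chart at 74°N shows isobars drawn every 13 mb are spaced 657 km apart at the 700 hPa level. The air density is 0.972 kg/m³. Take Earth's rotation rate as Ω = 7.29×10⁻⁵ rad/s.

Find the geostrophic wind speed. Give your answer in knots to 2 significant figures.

28 knots

Coriolis parameter at 74°N:
f = 2Ω sin φ = 2 × 7.29×10⁻⁵ × sin 74° = 1.40×10⁻⁴ s⁻¹
Pressure gradient: |∂P/∂n| = 1300 Pa / 657000 m = 1.98×10⁻³ Pa/m
Geostrophic balance (pressure-gradient force = Coriolis force):
V_g = (1/(fρ)) |∂P/∂n| = 1.98×10⁻³ / (1.40×10⁻⁴ × 0.972) = 14.5 m/s
Converting: 14.5 m/s × 1.944 = 28 knots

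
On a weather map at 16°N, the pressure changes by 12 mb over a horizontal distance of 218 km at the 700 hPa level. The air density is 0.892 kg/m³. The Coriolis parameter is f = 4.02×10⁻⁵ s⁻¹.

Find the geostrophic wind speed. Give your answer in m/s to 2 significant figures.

150 m/s

Pressure gradient: |∂P/∂n| = 1200 Pa / 218000 m = 5.50×10⁻³ Pa/m
Geostrophic balance (pressure-gradient force = Coriolis force):
V_g = (1/(fρ)) |∂P/∂n| = 5.50×10⁻³ / (4.02×10⁻⁵ × 0.892) = 154 m/s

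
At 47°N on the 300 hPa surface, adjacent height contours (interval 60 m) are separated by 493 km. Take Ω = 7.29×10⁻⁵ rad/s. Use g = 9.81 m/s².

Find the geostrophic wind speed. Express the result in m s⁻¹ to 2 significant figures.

Coriolis parameter at 47°N:
f = 2Ω sin φ = 2 × 7.29×10⁻⁵ × sin 47° = 1.07×10⁻⁴ s⁻¹
Height gradient: |∂Z/∂n| = 60 m / 493000 m = 1.22×10⁻⁴
On a pressure surface, geostrophic balance gives V_g = (g/f)|∂Z/∂n|:
V_g = 9.81 × 1.22×10⁻⁴ / 1.07×10⁻⁴ = 11.2 m/s

11 m s⁻¹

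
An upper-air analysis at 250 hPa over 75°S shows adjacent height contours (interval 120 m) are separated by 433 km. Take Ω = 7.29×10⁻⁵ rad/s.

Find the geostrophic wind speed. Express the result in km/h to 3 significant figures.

Coriolis parameter at 75°S:
f = 2Ω sin φ = 2 × 7.29×10⁻⁵ × sin 75° = 1.41×10⁻⁴ s⁻¹
Height gradient: |∂Z/∂n| = 120 m / 433000 m = 2.77×10⁻⁴
On a pressure surface, geostrophic balance gives V_g = (g/f)|∂Z/∂n|:
V_g = 9.81 × 2.77×10⁻⁴ / 1.41×10⁻⁴ = 19.3 m/s
Converting: 19.3 m/s × 3.6 = 69.5 km/h

69.5 km/h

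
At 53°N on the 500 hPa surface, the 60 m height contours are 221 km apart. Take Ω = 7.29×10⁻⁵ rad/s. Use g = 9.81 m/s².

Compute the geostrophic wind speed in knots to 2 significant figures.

Coriolis parameter at 53°N:
f = 2Ω sin φ = 2 × 7.29×10⁻⁵ × sin 53° = 1.16×10⁻⁴ s⁻¹
Height gradient: |∂Z/∂n| = 60 m / 221000 m = 2.71×10⁻⁴
On a pressure surface, geostrophic balance gives V_g = (g/f)|∂Z/∂n|:
V_g = 9.81 × 2.71×10⁻⁴ / 1.16×10⁻⁴ = 22.9 m/s
Converting: 22.9 m/s × 1.944 = 44 knots

44 knots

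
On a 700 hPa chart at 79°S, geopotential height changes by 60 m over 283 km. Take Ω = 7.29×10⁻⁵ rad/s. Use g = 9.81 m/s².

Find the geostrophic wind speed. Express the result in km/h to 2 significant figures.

Coriolis parameter at 79°S:
f = 2Ω sin φ = 2 × 7.29×10⁻⁵ × sin 79° = 1.43×10⁻⁴ s⁻¹
Height gradient: |∂Z/∂n| = 60 m / 283000 m = 2.12×10⁻⁴
On a pressure surface, geostrophic balance gives V_g = (g/f)|∂Z/∂n|:
V_g = 9.81 × 2.12×10⁻⁴ / 1.43×10⁻⁴ = 14.5 m/s
Converting: 14.5 m/s × 3.6 = 52 km/h

52 km/h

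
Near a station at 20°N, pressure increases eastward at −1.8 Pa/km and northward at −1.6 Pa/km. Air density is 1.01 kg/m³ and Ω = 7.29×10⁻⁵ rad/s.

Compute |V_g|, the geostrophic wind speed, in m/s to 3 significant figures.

47.8 m/s

Coriolis parameter at 20°N:
f = 2Ω sin φ = 2 × 7.29×10⁻⁵ × sin 20° = 4.99×10⁻⁵ s⁻¹
Component geostrophic relations (x east, y north):
u_g = −(1/(fρ)) ∂P/∂y,  v_g = (1/(fρ)) ∂P/∂x
u_g = −(−1.6×10⁻³)/(4.99×10⁻⁵ × 1.01) = 31.8 m/s;  v_g = (−1.8×10⁻³)/(4.99×10⁻⁵ × 1.01) = −35.7 m/s
|V_g| = √(u_g² + v_g²) = 47.8 m/s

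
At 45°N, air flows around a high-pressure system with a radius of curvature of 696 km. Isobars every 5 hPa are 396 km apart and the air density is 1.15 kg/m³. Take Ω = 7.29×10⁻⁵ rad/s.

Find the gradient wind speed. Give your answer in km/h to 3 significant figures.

46.8 km/h

Coriolis parameter at 45°N:
f = 2Ω sin φ = 2 × 7.29×10⁻⁵ × sin 45° = 1.03×10⁻⁴ s⁻¹
Pressure gradient: |∂P/∂n| = 500 Pa / 396000 m = 1.26×10⁻³ Pa/m
Geostrophic speed: V_g = |∂P/∂n|/(fρ) = 1.26×10⁻³/(1.03×10⁻⁴ × 1.15) = 10.6 m/s
Around a high, pressure-gradient force acts outward with centrifugal, so Coriolis balances both:
fV = (1/ρ)|∂P/∂n| + V²/R  →  V² − fR·V + fR·V_g = 0
With fR = 1.03×10⁻⁴ × 696×10³ m = 71.8 m/s:
V = [fR − √((fR)² − 4 fR V_g)]/2 = [71.8 − √(71.8² − 4×71.8×10.6)]/2 = 13 m/s
Supergeostrophic (V > V_g = 10.6 m/s), as expected around a high.
Converting: 13 m/s × 3.6 = 46.8 km/h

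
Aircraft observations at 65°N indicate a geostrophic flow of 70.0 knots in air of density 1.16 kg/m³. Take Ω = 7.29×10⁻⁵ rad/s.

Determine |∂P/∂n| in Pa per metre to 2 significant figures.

Coriolis parameter at 65°N:
f = 2Ω sin φ = 2 × 7.29×10⁻⁵ × sin 65° = 1.32×10⁻⁴ s⁻¹
Wind speed in SI: 70.0 knots = 36.0 m/s
Geostrophic balance rearranged: |∂P/∂n| = f ρ V_g
|∂P/∂n| = 1.32×10⁻⁴ × 1.16 × 36.0 = 5.52×10⁻³ Pa/m

5.5×10⁻³ Pa/m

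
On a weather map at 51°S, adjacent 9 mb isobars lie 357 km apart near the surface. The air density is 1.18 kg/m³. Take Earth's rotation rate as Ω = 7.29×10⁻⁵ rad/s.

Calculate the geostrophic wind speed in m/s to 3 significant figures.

18.9 m/s

Coriolis parameter at 51°S:
f = 2Ω sin φ = 2 × 7.29×10⁻⁵ × sin 51° = 1.13×10⁻⁴ s⁻¹
Pressure gradient: |∂P/∂n| = 900 Pa / 357000 m = 2.52×10⁻³ Pa/m
Geostrophic balance (pressure-gradient force = Coriolis force):
V_g = (1/(fρ)) |∂P/∂n| = 2.52×10⁻³ / (1.13×10⁻⁴ × 1.18) = 18.9 m/s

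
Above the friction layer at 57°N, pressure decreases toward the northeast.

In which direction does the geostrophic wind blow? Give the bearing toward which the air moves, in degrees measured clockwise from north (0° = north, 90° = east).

The pressure-gradient force points toward the northeast (bearing 045°).
Geostrophic balance: in the Northern Hemisphere the Coriolis force deflects motion to the right, so the geostrophic wind blows 90° to the right of the pressure-gradient force (low pressure on the left).
Rotating 045° by 90° clockwise gives 135° — the wind blows toward the southeast.

135°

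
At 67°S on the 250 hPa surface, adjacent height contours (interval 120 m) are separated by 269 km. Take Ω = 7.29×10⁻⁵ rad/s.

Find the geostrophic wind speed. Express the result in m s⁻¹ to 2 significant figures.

33 m s⁻¹

Coriolis parameter at 67°S:
f = 2Ω sin φ = 2 × 7.29×10⁻⁵ × sin 67° = 1.34×10⁻⁴ s⁻¹
Height gradient: |∂Z/∂n| = 120 m / 269000 m = 4.46×10⁻⁴
On a pressure surface, geostrophic balance gives V_g = (g/f)|∂Z/∂n|:
V_g = 9.81 × 4.46×10⁻⁴ / 1.34×10⁻⁴ = 32.6 m/s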